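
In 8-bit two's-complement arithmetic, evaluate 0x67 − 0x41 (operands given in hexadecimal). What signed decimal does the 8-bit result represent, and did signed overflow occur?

0x67 = 01100111 = 103 (signed)
0x41 = 01000001 = 65 (signed)
Subtract via negate-and-add: invert 01000001 + 1 = 10111111 (i.e. -65).
  01100111
+ 10111111
= 00100110  (discard carry-out 1)
Result 00100110: MSB = 0 → value 38.
Addends (after negating the subtrahend) have opposite signs, so signed overflow cannot occur.

38; no overflow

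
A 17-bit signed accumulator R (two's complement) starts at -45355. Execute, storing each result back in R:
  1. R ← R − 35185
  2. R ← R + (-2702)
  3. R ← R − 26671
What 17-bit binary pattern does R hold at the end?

Start: R = -45355 = 10100111011010101.
R = -45355 − 35185 = -80540; wraps to 50532 = 01100010101100100
R = 50532 + (-2702) = 47830 = 01011101011010110
R = 47830 − 26671 = 21159 = 00101001010100111

00101001010100111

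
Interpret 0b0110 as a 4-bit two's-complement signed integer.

6

MSB is 0, so the value is non-negative: 0110 = 6.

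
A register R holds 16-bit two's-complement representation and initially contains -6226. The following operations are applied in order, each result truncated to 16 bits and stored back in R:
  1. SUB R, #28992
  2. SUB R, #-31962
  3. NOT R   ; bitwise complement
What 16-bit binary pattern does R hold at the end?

0000110010110111

Start: R = -6226 = 1110011110101110.
R = -6226 − 28992 = -35218; wraps to 30318 = 0111011001101110
R = 30318 − (-31962) = 62280; wraps to -3256 = 1111001101001000
R = NOT 1111001101001000 = 0000110010110111 = 3255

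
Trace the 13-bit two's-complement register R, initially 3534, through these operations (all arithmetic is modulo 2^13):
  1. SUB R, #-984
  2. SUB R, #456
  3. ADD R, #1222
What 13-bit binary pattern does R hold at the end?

Start: R = 3534 = 0110111001110.
R = 3534 − (-984) = 4518; wraps to -3674 = 1000110100110
R = -3674 − 456 = -4130; wraps to 4062 = 0111111011110
R = 4062 + 1222 = 5284; wraps to -2908 = 1010010100100

1010010100100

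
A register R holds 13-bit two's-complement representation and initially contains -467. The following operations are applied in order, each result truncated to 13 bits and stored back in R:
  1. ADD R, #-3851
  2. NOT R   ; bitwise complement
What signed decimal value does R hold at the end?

Start: R = -467 = 1111000101101.
R = -467 + (-3851) = -4318; wraps to 3874 = 0111100100010
R = NOT 0111100100010 = 1000011011101 = -3875

-3875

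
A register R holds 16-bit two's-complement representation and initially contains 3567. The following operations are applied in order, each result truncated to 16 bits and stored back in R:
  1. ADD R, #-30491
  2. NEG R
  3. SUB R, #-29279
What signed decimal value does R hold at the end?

-9333

Start: R = 3567 = 0000110111101111.
R = 3567 + (-30491) = -26924 = 1001011011010100
R = −(-26924) = 26924 = 0110100100101100
R = 26924 − (-29279) = 56203; wraps to -9333 = 1101101110001011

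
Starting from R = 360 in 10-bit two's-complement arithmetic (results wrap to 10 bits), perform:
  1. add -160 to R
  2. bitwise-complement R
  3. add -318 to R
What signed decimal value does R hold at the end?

505

Start: R = 360 = 0101101000.
R = 360 + (-160) = 200 = 0011001000
R = NOT 0011001000 = 1100110111 = -201
R = -201 + (-318) = -519; wraps to 505 = 0111111001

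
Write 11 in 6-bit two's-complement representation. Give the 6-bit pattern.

001011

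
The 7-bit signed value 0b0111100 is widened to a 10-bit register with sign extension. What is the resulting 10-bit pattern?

0000111100

MSB of 0111100 is 0; replicate it into the new high bits.
000|0111100 → 0000111100 (still 60).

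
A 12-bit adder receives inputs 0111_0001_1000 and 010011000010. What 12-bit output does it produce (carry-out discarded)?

  011100011000
+ 010011000010
= 101111011010

101111011010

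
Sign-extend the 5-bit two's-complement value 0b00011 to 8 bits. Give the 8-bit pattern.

00000011

MSB of 00011 is 0; replicate it into the new high bits.
000|00011 → 00000011 (still 3).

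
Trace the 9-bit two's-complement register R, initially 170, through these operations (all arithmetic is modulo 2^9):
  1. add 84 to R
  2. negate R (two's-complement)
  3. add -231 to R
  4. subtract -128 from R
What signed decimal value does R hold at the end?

155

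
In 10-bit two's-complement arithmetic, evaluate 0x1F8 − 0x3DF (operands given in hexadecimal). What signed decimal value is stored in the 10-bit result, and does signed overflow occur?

-487; overflow

0x1F8 = 0111111000 = 504 (signed)
0x3DF = 1111011111 = -33 (signed)
Subtract via negate-and-add: invert 1111011111 + 1 = 0000100001 (i.e. 33).
  0111111000
+ 0000100001
= 1000011001
Result 1000011001: MSB = 1 → 537 − 1024 = -487.
Both addends (after negating the subtrahend) are non-negative but the stored result is negative: signed overflow. The true value 504 − (-33) = 537 lies outside [-512, 511].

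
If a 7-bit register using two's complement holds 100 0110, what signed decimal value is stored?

MSB is 1, so the value is negative.
Unsigned reading: 70. Subtract 2^7 = 128: 70 − 128 = -58.

-58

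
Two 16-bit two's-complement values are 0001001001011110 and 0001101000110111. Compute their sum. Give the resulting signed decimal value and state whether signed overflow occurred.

0001001001011110 = 4702 (signed)
0001101000110111 = 6711 (signed)
  0001001001011110
+ 0001101000110111
= 0010110010010101
Result 0010110010010101: MSB = 0 → value 11413.
Both addends are non-negative and so is the stored result: no signed overflow.

11413; no overflow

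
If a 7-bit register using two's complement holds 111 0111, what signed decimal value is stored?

-9

MSB is 1, so the value is negative.
Invert: 0001000. Add 1: 0001001 = 9. So the value is −9.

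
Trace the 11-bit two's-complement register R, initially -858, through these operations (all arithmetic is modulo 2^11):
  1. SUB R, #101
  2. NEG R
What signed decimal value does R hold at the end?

Start: R = -858 = 10010100110.
R = -858 − 101 = -959 = 10001000001
R = −(-959) = 959 = 01110111111

959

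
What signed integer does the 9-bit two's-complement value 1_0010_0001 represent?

MSB is 1, so the value is negative.
Unsigned reading: 289. Subtract 2^9 = 512: 289 − 512 = -223.

-223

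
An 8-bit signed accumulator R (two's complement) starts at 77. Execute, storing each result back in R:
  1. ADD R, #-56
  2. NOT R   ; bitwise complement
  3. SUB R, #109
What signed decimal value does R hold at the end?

125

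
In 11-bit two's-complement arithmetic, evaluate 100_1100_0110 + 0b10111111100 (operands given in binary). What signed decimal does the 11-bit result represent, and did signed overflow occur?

100_1100_0110 → 10011000110 = -826 (signed)
0b10111111100 → 10111111100 = -516 (signed)
  10011000110
+ 10111111100
= 01011000010  (discard carry-out 1)
Result 01011000010: MSB = 0 → value 706.
Both addends are negative but the stored result is non-negative: signed overflow. The true value -826 + (-516) = -1342 lies outside [-1024, 1023].

706; overflow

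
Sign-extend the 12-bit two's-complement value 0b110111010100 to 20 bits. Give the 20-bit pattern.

11111111110111010100

MSB of 110111010100 is 1; replicate it into the new high bits.
11111111|110111010100 → 11111111110111010100 (still -556).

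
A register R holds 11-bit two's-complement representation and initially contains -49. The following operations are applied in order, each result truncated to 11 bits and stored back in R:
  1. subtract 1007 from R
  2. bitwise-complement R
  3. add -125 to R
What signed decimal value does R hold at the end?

930

Start: R = -49 = 11111001111.
R = -49 − 1007 = -1056; wraps to 992 = 01111100000
R = NOT 01111100000 = 10000011111 = -993
R = -993 + (-125) = -1118; wraps to 930 = 01110100010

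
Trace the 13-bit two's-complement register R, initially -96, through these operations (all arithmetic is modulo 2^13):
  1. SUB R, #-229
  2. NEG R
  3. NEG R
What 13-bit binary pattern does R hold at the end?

0000010000101

Start: R = -96 = 1111110100000.
R = -96 − (-229) = 133 = 0000010000101
R = −(133) = -133 = 1111101111011
R = −(-133) = 133 = 0000010000101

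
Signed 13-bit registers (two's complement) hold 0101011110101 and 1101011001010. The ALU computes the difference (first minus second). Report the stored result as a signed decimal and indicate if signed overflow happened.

-4053; overflow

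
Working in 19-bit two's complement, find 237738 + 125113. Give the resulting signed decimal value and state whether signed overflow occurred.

237738 → 0111010000010101010
125113 → 0011110100010111001
  0111010000010101010
+ 0011110100010111001
= 1011000100101100011
Result 1011000100101100011: MSB = 1 → 362851 − 524288 = -161437.
Both addends are non-negative but the stored result is negative: signed overflow. The true value 237738 + 125113 = 362851 lies outside [-262144, 262143].

-161437; overflow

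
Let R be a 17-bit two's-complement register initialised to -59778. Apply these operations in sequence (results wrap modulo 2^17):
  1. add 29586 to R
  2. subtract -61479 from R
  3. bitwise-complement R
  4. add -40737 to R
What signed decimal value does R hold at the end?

Start: R = -59778 = 10001011001111110.
R = -59778 + 29586 = -30192 = 11000101000010000
R = -30192 − (-61479) = 31287 = 00111101000110111
R = NOT 00111101000110111 = 11000010111001000 = -31288
R = -31288 + (-40737) = -72025; wraps to 59047 = 01110011010100111

59047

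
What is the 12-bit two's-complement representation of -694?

110101001010

|-694| = 694 = 001010110110 in 12 bits.
Invert the bits: 110101001001. Add 1: 110101001010.
Check: 110101001010 reads as 3402 − 4096 = -694.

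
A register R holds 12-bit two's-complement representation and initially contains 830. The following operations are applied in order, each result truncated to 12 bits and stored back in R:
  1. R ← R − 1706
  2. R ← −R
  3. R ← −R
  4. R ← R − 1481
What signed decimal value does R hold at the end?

1739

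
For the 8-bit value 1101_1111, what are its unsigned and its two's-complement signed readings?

unsigned = 223, signed = -33

Unsigned: 11011111 = 223.
Signed: MSB=1 → 223 − 256 = -33.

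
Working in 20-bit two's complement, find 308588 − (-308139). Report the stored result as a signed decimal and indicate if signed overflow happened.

308588 → 01001011010101101100
-308139 → 10110100110001010101
Subtract via negate-and-add: invert 10110100110001010101 + 1 = 01001011001110101011 (i.e. 308139).
  01001011010101101100
+ 01001011001110101011
= 10010110100100010111
Result 10010110100100010111: MSB = 1 → 616727 − 1048576 = -431849.
Both addends (after negating the subtrahend) are non-negative but the stored result is negative: signed overflow. The true value 308588 − (-308139) = 616727 lies outside [-524288, 524287].

-431849; overflow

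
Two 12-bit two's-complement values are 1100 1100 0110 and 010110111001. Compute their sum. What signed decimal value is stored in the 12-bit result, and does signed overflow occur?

1100 1100 0110 → 110011000110 = -826 (signed)
010110111001 = 1465 (signed)
  110011000110
+ 010110111001
= 001001111111  (discard carry-out 1)
Result 001001111111: MSB = 0 → value 639.
Addends have opposite signs, so signed overflow cannot occur.

639; no overflow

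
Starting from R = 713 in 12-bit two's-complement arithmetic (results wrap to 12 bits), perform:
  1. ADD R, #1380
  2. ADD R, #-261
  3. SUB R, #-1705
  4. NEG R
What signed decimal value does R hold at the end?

Start: R = 713 = 001011001001.
R = 713 + 1380 = 2093; wraps to -2003 = 100000101101
R = -2003 + (-261) = -2264; wraps to 1832 = 011100101000
R = 1832 − (-1705) = 3537; wraps to -559 = 110111010001
R = −(-559) = 559 = 001000101111

559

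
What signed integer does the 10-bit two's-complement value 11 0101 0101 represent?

-171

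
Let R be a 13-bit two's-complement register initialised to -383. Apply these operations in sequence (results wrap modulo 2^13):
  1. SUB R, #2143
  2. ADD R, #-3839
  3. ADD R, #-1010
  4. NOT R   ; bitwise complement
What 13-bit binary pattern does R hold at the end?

1110011001110

Start: R = -383 = 1111010000001.
R = -383 − 2143 = -2526 = 1011000100010
R = -2526 + (-3839) = -6365; wraps to 1827 = 0011100100011
R = 1827 + (-1010) = 817 = 0001100110001
R = NOT 0001100110001 = 1110011001110 = -818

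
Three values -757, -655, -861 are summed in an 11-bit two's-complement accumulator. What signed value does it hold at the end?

-225

-757 + (-655) = -1412 → wraps to 636 (01001111100)
636 + (-861) = -225 (11100011111)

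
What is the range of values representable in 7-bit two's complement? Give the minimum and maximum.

min = -64, max = 63

Minimum: −2^6 = -64.
Maximum: 2^6 − 1 = 63.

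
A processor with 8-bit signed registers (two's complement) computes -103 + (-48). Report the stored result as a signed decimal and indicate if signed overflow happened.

105; overflow

-103 → 10011001
-48 → 11010000
  10011001
+ 11010000
= 01101001  (discard carry-out 1)
Result 01101001: MSB = 0 → value 105.
Both addends are negative but the stored result is non-negative: signed overflow. The true value -103 + (-48) = -151 lies outside [-128, 127].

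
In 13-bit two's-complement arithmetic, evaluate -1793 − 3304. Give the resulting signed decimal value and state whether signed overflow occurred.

-1793 → 1100011111111
3304 → 0110011101000
Subtract via negate-and-add: invert 0110011101000 + 1 = 1001100011000 (i.e. -3304).
  1100011111111
+ 1001100011000
= 0110000010111  (discard carry-out 1)
Result 0110000010111: MSB = 0 → value 3095.
Both addends (after negating the subtrahend) are negative but the stored result is non-negative: signed overflow. The true value -1793 − 3304 = -5097 lies outside [-4096, 4095].

3095; overflow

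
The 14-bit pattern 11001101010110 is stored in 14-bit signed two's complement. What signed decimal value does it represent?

MSB is 1, so the value is negative.
Invert: 00110010101001. Add 1: 00110010101010 = 3242. So the value is −3242.

-3242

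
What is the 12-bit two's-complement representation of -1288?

|-1288| = 1288 = 010100001000 in 12 bits.
Invert the bits: 101011110111. Add 1: 101011111000.

101011111000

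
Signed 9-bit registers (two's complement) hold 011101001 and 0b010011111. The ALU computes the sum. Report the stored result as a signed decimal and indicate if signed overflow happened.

011101001 = 233 (signed)
0b010011111 → 010011111 = 159 (signed)
  011101001
+ 010011111
= 110001000
Result 110001000: MSB = 1 → 392 − 512 = -120.
Both addends are non-negative but the stored result is negative: signed overflow. The true value 233 + 159 = 392 lies outside [-256, 255].

-120; overflow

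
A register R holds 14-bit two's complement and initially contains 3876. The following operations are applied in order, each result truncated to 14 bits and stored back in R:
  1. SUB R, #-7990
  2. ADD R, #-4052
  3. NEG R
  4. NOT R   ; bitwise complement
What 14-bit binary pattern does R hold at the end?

Start: R = 3876 = 00111100100100.
R = 3876 − (-7990) = 11866; wraps to -4518 = 10111001011010
R = -4518 + (-4052) = -8570; wraps to 7814 = 01111010000110
R = −(7814) = -7814 = 10000101111010
R = NOT 10000101111010 = 01111010000101 = 7813

01111010000101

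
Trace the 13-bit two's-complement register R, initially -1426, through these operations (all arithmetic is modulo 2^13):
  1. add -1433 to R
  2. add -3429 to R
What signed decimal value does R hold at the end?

1904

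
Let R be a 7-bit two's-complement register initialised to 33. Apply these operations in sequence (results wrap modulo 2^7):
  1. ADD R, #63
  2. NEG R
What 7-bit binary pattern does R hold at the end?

Start: R = 33 = 0100001.
R = 33 + 63 = 96; wraps to -32 = 1100000
R = −(-32) = 32 = 0100000

0100000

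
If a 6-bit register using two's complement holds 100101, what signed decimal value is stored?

-27

MSB is 1, so the value is negative.
Invert: 011010. Add 1: 011011 = 27. So the value is −27.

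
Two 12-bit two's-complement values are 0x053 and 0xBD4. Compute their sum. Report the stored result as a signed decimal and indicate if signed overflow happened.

-985; no overflow

0x053 = 000001010011 = 83 (signed)
0xBD4 = 101111010100 = -1068 (signed)
  000001010011
+ 101111010100
= 110000100111
Result 110000100111: MSB = 1 → 3111 − 4096 = -985.
Addends have opposite signs, so signed overflow cannot occur.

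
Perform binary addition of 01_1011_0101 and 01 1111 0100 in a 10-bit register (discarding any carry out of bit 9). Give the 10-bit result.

  0110110101
+ 0111110100
= 1110101001

1110101001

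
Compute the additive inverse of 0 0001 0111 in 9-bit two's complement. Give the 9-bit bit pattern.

111101001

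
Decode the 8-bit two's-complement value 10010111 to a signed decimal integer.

MSB is 1, so the value is negative.
Invert: 01101000. Add 1: 01101001 = 105. So the value is −105.

-105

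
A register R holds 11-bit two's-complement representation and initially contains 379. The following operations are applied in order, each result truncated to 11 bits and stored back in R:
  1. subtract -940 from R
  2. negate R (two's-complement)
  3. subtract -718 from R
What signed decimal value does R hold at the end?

Start: R = 379 = 00101111011.
R = 379 − (-940) = 1319; wraps to -729 = 10100100111
R = −(-729) = 729 = 01011011001
R = 729 − (-718) = 1447; wraps to -601 = 10110100111

-601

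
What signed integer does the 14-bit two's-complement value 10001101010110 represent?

MSB is 1, so the value is negative.
Unsigned reading: 9046. Subtract 2^14 = 16384: 9046 − 16384 = -7338.

-7338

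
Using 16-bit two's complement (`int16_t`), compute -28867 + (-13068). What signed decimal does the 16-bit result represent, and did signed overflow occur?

-28867 → 1000111100111101
-13068 → 1100110011110100
  1000111100111101
+ 1100110011110100
= 0101110000110001  (discard carry-out 1)
Result 0101110000110001: MSB = 0 → value 23601.
Both addends are negative but the stored result is non-negative: signed overflow. The true value -28867 + (-13068) = -41935 lies outside [-32768, 32767].

23601; overflow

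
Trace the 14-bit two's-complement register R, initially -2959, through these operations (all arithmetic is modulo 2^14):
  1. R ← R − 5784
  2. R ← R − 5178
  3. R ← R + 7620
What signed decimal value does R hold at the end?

-6301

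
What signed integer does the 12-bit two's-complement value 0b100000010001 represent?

MSB is 1, so the value is negative.
Unsigned reading: 2065. Subtract 2^12 = 4096: 2065 − 4096 = -2031.

-2031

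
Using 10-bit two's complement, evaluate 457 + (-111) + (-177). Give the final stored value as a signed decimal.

169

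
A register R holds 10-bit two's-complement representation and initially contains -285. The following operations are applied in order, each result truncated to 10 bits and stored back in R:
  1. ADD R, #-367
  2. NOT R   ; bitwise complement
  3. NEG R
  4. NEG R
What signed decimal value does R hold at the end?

Start: R = -285 = 1011100011.
R = -285 + (-367) = -652; wraps to 372 = 0101110100
R = NOT 0101110100 = 1010001011 = -373
R = −(-373) = 373 = 0101110101
R = −(373) = -373 = 1010001011

-373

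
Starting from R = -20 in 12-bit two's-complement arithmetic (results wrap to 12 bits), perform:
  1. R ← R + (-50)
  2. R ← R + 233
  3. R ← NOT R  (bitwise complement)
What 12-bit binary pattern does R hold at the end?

Start: R = -20 = 111111101100.
R = -20 + (-50) = -70 = 111110111010
R = -70 + 233 = 163 = 000010100011
R = NOT 000010100011 = 111101011100 = -164

111101011100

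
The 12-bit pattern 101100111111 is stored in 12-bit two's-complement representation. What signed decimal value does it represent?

MSB is 1, so the value is negative.
Invert: 010011000000. Add 1: 010011000001 = 1217. So the value is −1217.

-1217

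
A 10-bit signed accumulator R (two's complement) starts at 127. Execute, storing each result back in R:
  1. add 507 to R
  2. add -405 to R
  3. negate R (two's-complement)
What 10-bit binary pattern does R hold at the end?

Start: R = 127 = 0001111111.
R = 127 + 507 = 634; wraps to -390 = 1001111010
R = -390 + (-405) = -795; wraps to 229 = 0011100101
R = −(229) = -229 = 1100011011

1100011011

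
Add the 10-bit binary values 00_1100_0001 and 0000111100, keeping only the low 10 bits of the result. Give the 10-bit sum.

  0011000001
+ 0000111100
= 0011111101

0011111101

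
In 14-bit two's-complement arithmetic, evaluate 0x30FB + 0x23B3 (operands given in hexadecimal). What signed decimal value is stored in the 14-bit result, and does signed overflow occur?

5294; overflow

0x30FB = 11000011111011 = -3845 (signed)
0x23B3 = 10001110110011 = -7245 (signed)
  11000011111011
+ 10001110110011
= 01010010101110  (discard carry-out 1)
Result 01010010101110: MSB = 0 → value 5294.
Both addends are negative but the stored result is non-negative: signed overflow. The true value -3845 + (-7245) = -11090 lies outside [-8192, 8191].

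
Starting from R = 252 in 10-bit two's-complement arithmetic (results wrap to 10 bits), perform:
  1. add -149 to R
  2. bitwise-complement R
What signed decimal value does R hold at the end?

Start: R = 252 = 0011111100.
R = 252 + (-149) = 103 = 0001100111
R = NOT 0001100111 = 1110011000 = -104

-104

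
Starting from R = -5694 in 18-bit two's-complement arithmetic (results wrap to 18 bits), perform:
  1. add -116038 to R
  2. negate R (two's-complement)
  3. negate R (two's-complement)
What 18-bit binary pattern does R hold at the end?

100010010001111100

Start: R = -5694 = 111110100111000010.
R = -5694 + (-116038) = -121732 = 100010010001111100
R = −(-121732) = 121732 = 011101101110000100
R = −(121732) = -121732 = 100010010001111100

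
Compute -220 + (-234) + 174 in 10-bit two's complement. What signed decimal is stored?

-220 + (-234) = -454 (1000111010)
-454 + 174 = -280 (1011101000)

-280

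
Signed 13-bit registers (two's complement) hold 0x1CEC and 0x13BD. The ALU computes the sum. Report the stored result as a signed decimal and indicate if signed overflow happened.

0x1CEC = 1110011101100 = -788 (signed)
0x13BD = 1001110111101 = -3139 (signed)
  1110011101100
+ 1001110111101
= 1000010101001  (discard carry-out 1)
Result 1000010101001: MSB = 1 → 4265 − 8192 = -3927.
Both addends are negative and so is the stored result: no signed overflow.

-3927; no overflow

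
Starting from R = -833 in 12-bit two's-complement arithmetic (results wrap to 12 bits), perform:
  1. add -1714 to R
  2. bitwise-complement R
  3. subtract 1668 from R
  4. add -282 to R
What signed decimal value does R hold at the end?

596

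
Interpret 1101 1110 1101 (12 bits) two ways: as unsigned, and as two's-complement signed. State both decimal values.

unsigned = 3565, signed = -531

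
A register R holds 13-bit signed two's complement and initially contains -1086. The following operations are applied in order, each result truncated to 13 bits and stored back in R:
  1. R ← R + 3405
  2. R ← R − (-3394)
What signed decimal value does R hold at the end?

-2479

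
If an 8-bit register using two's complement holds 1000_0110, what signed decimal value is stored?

MSB is 1, so the value is negative.
Unsigned reading: 134. Subtract 2^8 = 256: 134 − 256 = -122.

-122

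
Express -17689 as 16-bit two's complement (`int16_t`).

1011101011100111

|-17689| = 17689 = 0100010100011001 in 16 bits.
Invert the bits: 1011101011100110. Add 1: 1011101011100111.
Check: 1011101011100111 reads as 47847 − 65536 = -17689.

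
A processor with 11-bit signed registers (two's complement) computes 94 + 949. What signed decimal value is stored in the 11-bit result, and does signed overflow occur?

-1005; overflow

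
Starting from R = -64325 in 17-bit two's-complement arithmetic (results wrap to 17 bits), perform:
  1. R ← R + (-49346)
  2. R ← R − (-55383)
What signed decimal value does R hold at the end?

-58288

Start: R = -64325 = 10000010010111011.
R = -64325 + (-49346) = -113671; wraps to 17401 = 00100001111111001
R = 17401 − (-55383) = 72784; wraps to -58288 = 10001110001010000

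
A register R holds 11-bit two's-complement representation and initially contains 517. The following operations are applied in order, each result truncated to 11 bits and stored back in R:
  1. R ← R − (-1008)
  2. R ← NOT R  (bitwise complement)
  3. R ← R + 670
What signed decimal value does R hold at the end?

Start: R = 517 = 01000000101.
R = 517 − (-1008) = 1525; wraps to -523 = 10111110101
R = NOT 10111110101 = 01000001010 = 522
R = 522 + 670 = 1192; wraps to -856 = 10010101000

-856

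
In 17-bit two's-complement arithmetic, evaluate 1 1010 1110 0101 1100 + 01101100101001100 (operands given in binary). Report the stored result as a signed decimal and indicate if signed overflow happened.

34728; no overflow

1 1010 1110 0101 1100 → 11010111001011100 = -20900 (signed)
01101100101001100 = 55628 (signed)
  11010111001011100
+ 01101100101001100
= 01000011110101000  (discard carry-out 1)
Result 01000011110101000: MSB = 0 → value 34728.
Addends have opposite signs, so signed overflow cannot occur.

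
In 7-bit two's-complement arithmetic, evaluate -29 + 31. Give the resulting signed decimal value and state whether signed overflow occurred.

-29 → 1100011
31 → 0011111
  1100011
+ 0011111
= 0000010  (discard carry-out 1)
Result 0000010: MSB = 0 → value 2.
Addends have opposite signs, so signed overflow cannot occur.

2; no overflow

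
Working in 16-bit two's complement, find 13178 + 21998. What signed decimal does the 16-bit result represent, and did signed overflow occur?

-30360; overflow

13178 → 0011001101111010
21998 → 0101010111101110
  0011001101111010
+ 0101010111101110
= 1000100101101000
Result 1000100101101000: MSB = 1 → 35176 − 65536 = -30360.
Both addends are non-negative but the stored result is negative: signed overflow. The true value 13178 + 21998 = 35176 lies outside [-32768, 32767].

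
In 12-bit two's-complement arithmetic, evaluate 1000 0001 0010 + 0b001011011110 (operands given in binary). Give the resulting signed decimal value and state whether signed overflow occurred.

1000 0001 0010 → 100000010010 = -2030 (signed)
0b001011011110 → 001011011110 = 734 (signed)
  100000010010
+ 001011011110
= 101011110000
Result 101011110000: MSB = 1 → 2800 − 4096 = -1296.
Addends have opposite signs, so signed overflow cannot occur.

-1296; no overflow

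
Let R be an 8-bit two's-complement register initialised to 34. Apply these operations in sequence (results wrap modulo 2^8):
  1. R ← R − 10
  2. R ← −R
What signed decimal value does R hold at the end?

Start: R = 34 = 00100010.
R = 34 − 10 = 24 = 00011000
R = −(24) = -24 = 11101000

-24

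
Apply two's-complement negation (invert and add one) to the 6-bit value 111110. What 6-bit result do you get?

000010

Invert: 000001. Add 1: 000010.
Check: 111110 = -2, 000010 = 2.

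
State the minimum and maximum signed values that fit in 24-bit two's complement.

min = -8388608, max = 8388607

Minimum: −2^23 = -8388608.
Maximum: 2^23 − 1 = 8388607.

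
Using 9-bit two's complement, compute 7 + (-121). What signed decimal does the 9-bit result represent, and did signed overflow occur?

-114; no overflow

7 → 000000111
-121 → 110000111
  000000111
+ 110000111
= 110001110
Result 110001110: MSB = 1 → 398 − 512 = -114.
Addends have opposite signs, so signed overflow cannot occur.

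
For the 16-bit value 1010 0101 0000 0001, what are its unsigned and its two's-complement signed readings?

Unsigned: 1010010100000001 = 42241.
Signed: MSB=1 → 42241 − 65536 = -23295.

unsigned = 42241, signed = -23295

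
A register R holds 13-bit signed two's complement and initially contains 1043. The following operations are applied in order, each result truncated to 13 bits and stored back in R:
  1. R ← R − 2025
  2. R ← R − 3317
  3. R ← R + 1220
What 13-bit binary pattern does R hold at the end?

1001111111001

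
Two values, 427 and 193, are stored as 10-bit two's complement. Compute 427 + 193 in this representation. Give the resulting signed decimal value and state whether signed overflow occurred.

427 → 0110101011
193 → 0011000001
  0110101011
+ 0011000001
= 1001101100
Result 1001101100: MSB = 1 → 620 − 1024 = -404.
Both addends are non-negative but the stored result is negative: signed overflow. The true value 427 + 193 = 620 lies outside [-512, 511].

-404; overflow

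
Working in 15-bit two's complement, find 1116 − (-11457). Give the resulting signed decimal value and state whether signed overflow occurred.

12573; no overflow

1116 → 000010001011100
-11457 → 101001100111111
Subtract via negate-and-add: invert 101001100111111 + 1 = 010110011000001 (i.e. 11457).
  000010001011100
+ 010110011000001
= 011000100011101
Result 011000100011101: MSB = 0 → value 12573.
Both addends (after negating the subtrahend) are non-negative and so is the stored result: no signed overflow.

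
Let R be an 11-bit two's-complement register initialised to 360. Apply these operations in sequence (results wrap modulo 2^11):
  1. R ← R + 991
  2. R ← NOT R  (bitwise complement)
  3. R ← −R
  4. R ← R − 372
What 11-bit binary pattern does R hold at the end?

01111010100

Start: R = 360 = 00101101000.
R = 360 + 991 = 1351; wraps to -697 = 10101000111
R = NOT 10101000111 = 01010111000 = 696
R = −(696) = -696 = 10101001000
R = -696 − 372 = -1068; wraps to 980 = 01111010100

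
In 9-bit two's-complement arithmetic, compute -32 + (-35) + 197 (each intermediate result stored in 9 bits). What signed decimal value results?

-32 + (-35) = -67 (110111101)
-67 + 197 = 130 (010000010)

130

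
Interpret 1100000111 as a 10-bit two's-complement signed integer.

MSB is 1, so the value is negative.
Unsigned reading: 775. Subtract 2^10 = 1024: 775 − 1024 = -249.

-249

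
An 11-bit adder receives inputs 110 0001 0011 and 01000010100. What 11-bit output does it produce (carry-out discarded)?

  11000010011
+ 01000010100
= 00000100111  (discard carry-out 1)

00000100111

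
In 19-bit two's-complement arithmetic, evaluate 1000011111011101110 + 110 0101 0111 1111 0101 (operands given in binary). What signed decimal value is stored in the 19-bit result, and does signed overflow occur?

1000011111011101110 = -246034 (signed)
110 0101 0111 1111 0101 → 1100101011111110101 = -108555 (signed)
  1000011111011101110
+ 1100101011111110101
= 0101001011011100011  (discard carry-out 1)
Result 0101001011011100011: MSB = 0 → value 169699.
Both addends are negative but the stored result is non-negative: signed overflow. The true value -246034 + (-108555) = -354589 lies outside [-262144, 262143].

169699; overflow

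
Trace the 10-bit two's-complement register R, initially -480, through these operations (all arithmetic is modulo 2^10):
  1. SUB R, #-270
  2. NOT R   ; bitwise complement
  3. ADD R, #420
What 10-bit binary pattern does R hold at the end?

Start: R = -480 = 1000100000.
R = -480 − (-270) = -210 = 1100101110
R = NOT 1100101110 = 0011010001 = 209
R = 209 + 420 = 629; wraps to -395 = 1001110101

1001110101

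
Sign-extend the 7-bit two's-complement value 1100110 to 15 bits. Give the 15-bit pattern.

111111111100110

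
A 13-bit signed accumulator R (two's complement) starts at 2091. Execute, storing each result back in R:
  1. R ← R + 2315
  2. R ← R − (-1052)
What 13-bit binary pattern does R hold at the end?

1010101010010

Start: R = 2091 = 0100000101011.
R = 2091 + 2315 = 4406; wraps to -3786 = 1000100110110
R = -3786 − (-1052) = -2734 = 1010101010010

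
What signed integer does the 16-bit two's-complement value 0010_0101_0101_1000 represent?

9560

MSB is 0, so the value is non-negative: 0010010101011000 = 9560.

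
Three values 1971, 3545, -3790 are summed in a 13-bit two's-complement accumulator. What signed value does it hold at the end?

1726

1971 + 3545 = 5516 → wraps to -2676 (1010110001100)
-2676 + (-3790) = -6466 → wraps to 1726 (0011010111110)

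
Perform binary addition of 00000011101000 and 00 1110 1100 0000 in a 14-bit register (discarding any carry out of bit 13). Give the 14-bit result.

00111110101000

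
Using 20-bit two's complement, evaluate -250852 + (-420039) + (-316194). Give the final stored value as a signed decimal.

61491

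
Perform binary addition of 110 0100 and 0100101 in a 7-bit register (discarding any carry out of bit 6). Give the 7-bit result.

  1100100
+ 0100101
= 0001001  (discard carry-out 1)

0001001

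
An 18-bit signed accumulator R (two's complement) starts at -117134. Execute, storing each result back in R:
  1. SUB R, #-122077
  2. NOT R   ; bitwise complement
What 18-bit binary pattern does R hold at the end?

Start: R = -117134 = 100011011001110010.
R = -117134 − (-122077) = 4943 = 000001001101001111
R = NOT 000001001101001111 = 111110110010110000 = -4944

111110110010110000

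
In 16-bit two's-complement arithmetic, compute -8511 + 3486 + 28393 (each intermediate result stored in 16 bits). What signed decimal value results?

-8511 + 3486 = -5025 (1110110001011111)
-5025 + 28393 = 23368 (0101101101001000)

23368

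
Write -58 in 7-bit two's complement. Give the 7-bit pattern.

1000110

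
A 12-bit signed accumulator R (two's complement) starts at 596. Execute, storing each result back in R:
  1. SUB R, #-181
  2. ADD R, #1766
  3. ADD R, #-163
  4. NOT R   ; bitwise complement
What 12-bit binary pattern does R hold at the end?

Start: R = 596 = 001001010100.
R = 596 − (-181) = 777 = 001100001001
R = 777 + 1766 = 2543; wraps to -1553 = 100111101111
R = -1553 + (-163) = -1716 = 100101001100
R = NOT 100101001100 = 011010110011 = 1715

011010110011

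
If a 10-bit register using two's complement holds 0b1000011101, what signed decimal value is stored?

MSB is 1, so the value is negative.
Unsigned reading: 541. Subtract 2^10 = 1024: 541 − 1024 = -483.

-483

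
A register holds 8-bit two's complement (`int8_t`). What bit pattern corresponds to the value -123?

|-123| = 123 = 01111011 in 8 bits.
Invert the bits: 10000100. Add 1: 10000101.
Check: 10000101 reads as 133 − 256 = -123.

10000101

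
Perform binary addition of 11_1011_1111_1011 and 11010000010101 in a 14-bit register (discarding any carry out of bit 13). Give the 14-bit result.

11000000010000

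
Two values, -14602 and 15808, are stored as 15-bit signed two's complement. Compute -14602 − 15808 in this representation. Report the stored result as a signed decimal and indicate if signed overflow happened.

-14602 → 100011011110110
15808 → 011110111000000
Subtract via negate-and-add: invert 011110111000000 + 1 = 100001001000000 (i.e. -15808).
  100011011110110
+ 100001001000000
= 000100100110110  (discard carry-out 1)
Result 000100100110110: MSB = 0 → value 2358.
Both addends (after negating the subtrahend) are negative but the stored result is non-negative: signed overflow. The true value -14602 − 15808 = -30410 lies outside [-16384, 16383].

2358; overflow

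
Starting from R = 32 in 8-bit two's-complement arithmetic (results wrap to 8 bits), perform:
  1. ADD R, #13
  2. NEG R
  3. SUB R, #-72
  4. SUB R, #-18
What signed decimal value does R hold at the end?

45

Start: R = 32 = 00100000.
R = 32 + 13 = 45 = 00101101
R = −(45) = -45 = 11010011
R = -45 − (-72) = 27 = 00011011
R = 27 − (-18) = 45 = 00101101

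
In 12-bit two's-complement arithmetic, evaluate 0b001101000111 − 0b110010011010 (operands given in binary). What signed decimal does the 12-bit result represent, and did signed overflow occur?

1709; no overflow

0b001101000111 → 001101000111 = 839 (signed)
0b110010011010 → 110010011010 = -870 (signed)
Subtract via negate-and-add: invert 110010011010 + 1 = 001101100110 (i.e. 870).
  001101000111
+ 001101100110
= 011010101101
Result 011010101101: MSB = 0 → value 1709.
Both addends (after negating the subtrahend) are non-negative and so is the stored result: no signed overflow.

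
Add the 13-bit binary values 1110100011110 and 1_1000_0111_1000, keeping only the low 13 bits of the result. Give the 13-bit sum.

1010110010110

  1110100011110
+ 1100001111000
= 1010110010110  (discard carry-out 1)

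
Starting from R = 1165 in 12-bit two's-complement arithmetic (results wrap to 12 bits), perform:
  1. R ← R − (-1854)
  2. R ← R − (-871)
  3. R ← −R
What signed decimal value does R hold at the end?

Start: R = 1165 = 010010001101.
R = 1165 − (-1854) = 3019; wraps to -1077 = 101111001011
R = -1077 − (-871) = -206 = 111100110010
R = −(-206) = 206 = 000011001110

206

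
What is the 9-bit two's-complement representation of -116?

|-116| = 116 = 001110100 in 9 bits.
Invert the bits: 110001011. Add 1: 110001100.
Check: 110001100 reads as 396 − 512 = -116.

110001100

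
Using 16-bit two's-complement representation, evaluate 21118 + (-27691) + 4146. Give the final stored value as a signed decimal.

-2427

21118 + (-27691) = -6573 (1110011001010011)
-6573 + 4146 = -2427 (1111011010000101)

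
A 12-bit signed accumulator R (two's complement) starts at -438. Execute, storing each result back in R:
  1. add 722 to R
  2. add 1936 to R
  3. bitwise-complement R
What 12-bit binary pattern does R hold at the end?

Start: R = -438 = 111001001010.
R = -438 + 722 = 284 = 000100011100
R = 284 + 1936 = 2220; wraps to -1876 = 100010101100
R = NOT 100010101100 = 011101010011 = 1875

011101010011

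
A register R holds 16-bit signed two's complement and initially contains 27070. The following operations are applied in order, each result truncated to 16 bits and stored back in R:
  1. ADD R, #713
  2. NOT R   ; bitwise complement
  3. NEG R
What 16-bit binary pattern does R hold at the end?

0110110010001000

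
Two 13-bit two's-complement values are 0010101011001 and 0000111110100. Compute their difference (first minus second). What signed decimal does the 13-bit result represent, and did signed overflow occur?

869; no overflow

0010101011001 = 1369 (signed)
0000111110100 = 500 (signed)
Subtract via negate-and-add: invert 0000111110100 + 1 = 1111000001100 (i.e. -500).
  0010101011001
+ 1111000001100
= 0001101100101  (discard carry-out 1)
Result 0001101100101: MSB = 0 → value 869.
Addends (after negating the subtrahend) have opposite signs, so signed overflow cannot occur.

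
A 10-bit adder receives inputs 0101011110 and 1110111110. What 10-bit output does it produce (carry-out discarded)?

0100011100

  0101011110
+ 1110111110
= 0100011100  (discard carry-out 1)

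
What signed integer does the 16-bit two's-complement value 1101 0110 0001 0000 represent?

MSB is 1, so the value is negative.
Unsigned reading: 54800. Subtract 2^16 = 65536: 54800 − 65536 = -10736.

-10736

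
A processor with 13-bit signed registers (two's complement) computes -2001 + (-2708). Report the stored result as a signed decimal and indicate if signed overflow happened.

-2001 → 1100000101111
-2708 → 1010101101100
  1100000101111
+ 1010101101100
= 0110110011011  (discard carry-out 1)
Result 0110110011011: MSB = 0 → value 3483.
Both addends are negative but the stored result is non-negative: signed overflow. The true value -2001 + (-2708) = -4709 lies outside [-4096, 4095].

3483; overflow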